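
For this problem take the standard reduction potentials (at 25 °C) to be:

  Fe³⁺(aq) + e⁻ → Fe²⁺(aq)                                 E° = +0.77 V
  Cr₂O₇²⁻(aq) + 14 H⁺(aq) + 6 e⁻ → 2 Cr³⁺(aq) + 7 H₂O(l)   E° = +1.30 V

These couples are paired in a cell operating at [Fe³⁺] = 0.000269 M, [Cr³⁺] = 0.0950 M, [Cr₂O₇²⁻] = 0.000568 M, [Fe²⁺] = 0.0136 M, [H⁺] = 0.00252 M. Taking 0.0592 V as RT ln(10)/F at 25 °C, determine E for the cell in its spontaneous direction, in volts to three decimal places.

+0.260 V

Cr₂O₇²⁻/Cr³⁺ is the cathode (higher E°), Fe³⁺/Fe²⁺ the anode: E°cell = +1.30 − (+0.77) = +0.53 V, n = 6.
Overall: Cr₂O₇²⁻(aq) + 14 H⁺(aq) + 6 Fe²⁺(aq) → 2 Cr³⁺(aq) + 7 H₂O(l) + 6 Fe³⁺(aq)
Q = [Cr³⁺]^2·[Fe³⁺]^6 / ([Cr₂O₇²⁻]·[H⁺]^14·[Fe²⁺]^6); log Q = 27.359.
E = E° − (0.0592/n) log Q = +0.53 − (0.0592/6)(27.359) = +0.260 V.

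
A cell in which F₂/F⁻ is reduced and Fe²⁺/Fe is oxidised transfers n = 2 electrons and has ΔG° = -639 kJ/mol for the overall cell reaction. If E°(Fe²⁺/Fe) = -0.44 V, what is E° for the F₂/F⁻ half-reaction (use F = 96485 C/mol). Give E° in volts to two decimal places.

E°cell = −ΔG°/(nF) = −(-639×10³)/((2)(96485)) = +3.311 V.
Since F₂/F⁻ is the cathode and Fe²⁺/Fe the anode, E°cell = E°(F₂/F⁻) − E°(Fe²⁺/Fe).
So E°(F₂/F⁻) = E°cell + E°(Fe²⁺/Fe) = +3.311 + (-0.44) = +2.87 V.

+2.87 V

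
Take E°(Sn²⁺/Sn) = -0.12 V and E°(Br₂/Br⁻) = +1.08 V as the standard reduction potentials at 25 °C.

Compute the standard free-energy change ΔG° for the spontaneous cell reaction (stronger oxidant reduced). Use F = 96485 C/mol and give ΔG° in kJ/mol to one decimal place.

-231.6 kJ/mol

Br₂/Br⁻ (E° = +1.08 V) is the cathode; Sn²⁺/Sn (E° = -0.12 V) is the anode, so E°cell = +1.20 V.
Balancing electrons gives n = 2 (lcm of 2 and 2).
ΔG° = −nFE° = −(2)(96485)(+1.20) = -231,564 J = -231.6 kJ/mol.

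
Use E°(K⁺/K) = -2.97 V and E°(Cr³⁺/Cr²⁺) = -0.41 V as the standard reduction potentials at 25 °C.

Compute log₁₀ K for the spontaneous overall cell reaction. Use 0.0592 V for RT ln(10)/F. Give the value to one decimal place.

Cathode: Cr³⁺/Cr²⁺; anode: K⁺/K. E°cell = +2.56 V, n = 1.
log K = nE°cell / 0.0592 = (1)(+2.56) / 0.0592 = 43.2.

43.2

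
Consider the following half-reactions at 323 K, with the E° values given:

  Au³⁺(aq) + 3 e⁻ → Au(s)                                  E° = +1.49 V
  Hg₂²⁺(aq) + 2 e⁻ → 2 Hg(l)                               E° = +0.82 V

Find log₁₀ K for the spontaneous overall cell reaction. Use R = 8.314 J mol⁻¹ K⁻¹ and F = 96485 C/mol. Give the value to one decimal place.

62.7

Cathode: Au³⁺/Au; anode: Hg₂²⁺/Hg. E°cell = (+1.49) − (+0.82) = +0.67 V, with n = 6.
ΔG° = −nFE° = −RT ln K, so ln K = nFE°/(RT) = (6)(96485)(+0.67) / ((8.314)(323)) = 144.435.
log₁₀ K = 144.435 / ln 10 = 62.7.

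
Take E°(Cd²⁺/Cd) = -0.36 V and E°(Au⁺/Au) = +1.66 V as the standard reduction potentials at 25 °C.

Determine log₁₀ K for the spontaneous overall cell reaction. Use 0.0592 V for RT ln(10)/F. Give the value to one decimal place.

68.2

Cathode: Au⁺/Au; anode: Cd²⁺/Cd. E°cell = +2.02 V, n = 2.
log K = nE°cell / 0.0592 = (2)(+2.02) / 0.0592 = 68.2.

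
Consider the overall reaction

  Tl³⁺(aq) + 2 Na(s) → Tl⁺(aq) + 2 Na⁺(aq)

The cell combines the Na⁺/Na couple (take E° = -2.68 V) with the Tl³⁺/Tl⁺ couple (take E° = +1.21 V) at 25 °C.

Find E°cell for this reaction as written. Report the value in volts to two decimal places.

+3.89 V

The Tl³⁺/Tl⁺ couple has the higher reduction potential, so it is the cathode; Na⁺/Na is oxidised at the anode.
E°cell = E°(cathode) − E°(anode) = (+1.21) − (-2.68) = +3.89 V.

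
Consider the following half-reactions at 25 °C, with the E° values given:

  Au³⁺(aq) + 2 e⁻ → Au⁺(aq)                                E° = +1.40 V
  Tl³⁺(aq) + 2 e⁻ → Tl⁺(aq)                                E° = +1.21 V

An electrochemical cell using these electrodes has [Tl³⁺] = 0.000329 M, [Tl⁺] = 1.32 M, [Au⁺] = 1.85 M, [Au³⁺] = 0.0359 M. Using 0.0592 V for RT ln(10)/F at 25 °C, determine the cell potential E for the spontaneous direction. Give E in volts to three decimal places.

+0.246 V

Au³⁺/Au⁺ is the cathode (higher E°), Tl³⁺/Tl⁺ the anode: E°cell = +1.40 − (+1.21) = +0.19 V, n = 2.
Overall: Au³⁺(aq) + Tl⁺(aq) → Au⁺(aq) + Tl³⁺(aq)
Q = [Au⁺]·[Tl³⁺] / ([Au³⁺]·[Tl⁺]); log Q = -1.891.
E = E° − (0.0592/n) log Q = +0.19 − (0.0592/2)(-1.891) = +0.246 V.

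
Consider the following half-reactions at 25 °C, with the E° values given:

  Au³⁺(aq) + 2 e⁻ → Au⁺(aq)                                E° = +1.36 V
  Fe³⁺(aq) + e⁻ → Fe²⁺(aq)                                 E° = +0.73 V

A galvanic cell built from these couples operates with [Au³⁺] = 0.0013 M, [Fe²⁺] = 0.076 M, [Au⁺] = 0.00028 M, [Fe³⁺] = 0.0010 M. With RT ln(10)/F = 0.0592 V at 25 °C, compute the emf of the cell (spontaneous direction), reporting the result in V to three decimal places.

+0.761 V

Au³⁺/Au⁺ is the cathode (higher E°), Fe³⁺/Fe²⁺ the anode: E°cell = +1.36 − (+0.73) = +0.63 V, n = 2.
Overall: Au³⁺(aq) + 2 Fe²⁺(aq) → Au⁺(aq) + 2 Fe³⁺(aq)
Q = [Au⁺]·[Fe³⁺]^2 / ([Au³⁺]·[Fe²⁺]^2); log Q = -4.428.
E = E° − (0.0592/n) log Q = +0.63 − (0.0592/2)(-4.428) = +0.761 V.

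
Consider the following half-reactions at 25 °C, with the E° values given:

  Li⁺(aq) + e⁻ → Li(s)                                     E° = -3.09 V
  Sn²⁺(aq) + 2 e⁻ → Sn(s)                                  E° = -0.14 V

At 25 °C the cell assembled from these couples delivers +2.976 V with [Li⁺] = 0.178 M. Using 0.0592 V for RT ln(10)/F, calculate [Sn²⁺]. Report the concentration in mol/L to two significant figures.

0.24 M

Sn²⁺/Sn is the cathode, Li⁺/Li the anode: E°cell = +2.95 V, n = 2.
Overall reaction: Sn²⁺(aq) + 2 Li(s) → Sn(s) + 2 Li⁺(aq); Q = [Li⁺]^2/[Sn²⁺]^1.
From E = E° − (0.0592/n) log Q: log Q = (E° − E)·n/0.0592 = (+2.95 − (+2.976))·2/0.0592 = -0.8784.
So 1·log[Sn²⁺] = 2·log(0.178) − log Q = -1.4992 − (-0.8784) = -0.6208; [Sn²⁺] = 10^(-0.6208) ≈ 0.24 M.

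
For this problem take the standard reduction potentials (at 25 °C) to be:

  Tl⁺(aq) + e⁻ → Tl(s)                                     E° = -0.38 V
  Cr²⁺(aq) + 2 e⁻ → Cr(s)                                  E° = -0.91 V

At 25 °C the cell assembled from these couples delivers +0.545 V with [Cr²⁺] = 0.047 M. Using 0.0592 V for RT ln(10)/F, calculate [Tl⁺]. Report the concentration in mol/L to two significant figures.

0.39 M

Tl⁺/Tl is the cathode, Cr²⁺/Cr the anode: E°cell = +0.53 V, n = 2.
Overall reaction: 2 Tl⁺(aq) + Cr(s) → 2 Tl(s) + Cr²⁺(aq); Q = [Cr²⁺]^1/[Tl⁺]^2.
From E = E° − (0.0592/n) log Q: log Q = (E° − E)·n/0.0592 = (+0.53 − (+0.545))·2/0.0592 = -0.5068.
So 2·log[Tl⁺] = 1·log(0.047) − log Q = -1.3279 − (-0.5068) = -0.8211; log[Tl⁺] = -0.8211 / 2 = -0.4106; [Tl⁺] = 10^(-0.4106) ≈ 0.39 M.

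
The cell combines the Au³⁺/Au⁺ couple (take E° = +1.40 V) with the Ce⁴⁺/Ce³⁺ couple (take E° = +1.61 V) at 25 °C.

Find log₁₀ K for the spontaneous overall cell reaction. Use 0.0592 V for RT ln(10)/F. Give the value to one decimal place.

7.1

Cathode: Ce⁴⁺/Ce³⁺; anode: Au³⁺/Au⁺. E°cell = +0.21 V, n = 2.
log K = nE°cell / 0.0592 = (2)(+0.21) / 0.0592 = 7.1.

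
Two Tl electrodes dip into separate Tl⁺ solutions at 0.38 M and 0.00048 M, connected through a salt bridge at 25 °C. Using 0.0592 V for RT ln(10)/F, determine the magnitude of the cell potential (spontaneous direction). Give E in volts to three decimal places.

For a concentration cell E°cell = 0. The 0.38 M side is the cathode (reduction is favoured where [Tl⁺] is higher).
With n = 1, E = −(0.0592/1) log([Tl⁺]ₐₙ/[Tl⁺]꜀ₐₜ) = −(0.0592/1) log(0.00048/0.38) = −(0.0592/1)(-2.899) = +0.172 V.

+0.172 V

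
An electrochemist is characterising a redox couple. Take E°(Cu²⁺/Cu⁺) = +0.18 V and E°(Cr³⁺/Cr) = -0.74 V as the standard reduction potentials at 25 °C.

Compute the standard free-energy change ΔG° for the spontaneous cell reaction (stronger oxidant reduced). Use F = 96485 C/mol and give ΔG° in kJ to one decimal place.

-266.3 kJ

Cu²⁺/Cu⁺ (E° = +0.18 V) is the cathode; Cr³⁺/Cr (E° = -0.74 V) is the anode, so E°cell = +0.92 V.
Balancing electrons gives n = 3 (lcm of 1 and 3).
ΔG° = −nFE° = −(3)(96485)(+0.92) = -266,299 J = -266.3 kJ.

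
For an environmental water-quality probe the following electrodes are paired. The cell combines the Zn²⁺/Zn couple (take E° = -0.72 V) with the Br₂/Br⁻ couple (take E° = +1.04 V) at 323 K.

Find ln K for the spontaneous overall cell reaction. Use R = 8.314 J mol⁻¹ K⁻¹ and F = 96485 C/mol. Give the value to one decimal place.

126.5

Cathode: Br₂/Br⁻; anode: Zn²⁺/Zn. E°cell = (+1.04) − (-0.72) = +1.76 V, with n = 2.
ΔG° = −nFE° = −RT ln K, so ln K = nFE°/(RT) = (2)(96485)(+1.76) / ((8.314)(323)) = 126.471.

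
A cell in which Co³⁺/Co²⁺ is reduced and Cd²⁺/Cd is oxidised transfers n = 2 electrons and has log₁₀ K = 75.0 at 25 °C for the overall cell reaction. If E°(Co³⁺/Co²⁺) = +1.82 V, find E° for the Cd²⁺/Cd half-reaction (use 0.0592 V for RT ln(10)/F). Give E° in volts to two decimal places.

E°cell = (0.0592/n)·log K = (0.0592/2)(75.0) = +2.220 V.
Since Co³⁺/Co²⁺ is the cathode and Cd²⁺/Cd the anode, E°cell = E°(Co³⁺/Co²⁺) − E°(Cd²⁺/Cd).
So E°(Cd²⁺/Cd) = E°(Co³⁺/Co²⁺) − E°cell = (+1.82) − (+2.220) = -0.40 V.

-0.40 V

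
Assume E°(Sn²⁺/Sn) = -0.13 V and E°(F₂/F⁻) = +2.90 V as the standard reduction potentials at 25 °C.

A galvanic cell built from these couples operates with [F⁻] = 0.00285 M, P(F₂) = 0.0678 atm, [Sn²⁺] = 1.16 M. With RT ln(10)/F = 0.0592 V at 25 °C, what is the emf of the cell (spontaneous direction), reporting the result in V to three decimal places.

+3.144 V

F₂/F⁻ is the cathode (higher E°), Sn²⁺/Sn the anode: E°cell = +2.90 − (-0.13) = +3.03 V, n = 2.
Overall: F₂(g) + Sn(s) → 2 F⁻(aq) + Sn²⁺(aq)
Q = [F⁻]^2·[Sn²⁺] / (P(F₂)); log Q = -3.857.
E = E° − (0.0592/n) log Q = +3.03 − (0.0592/2)(-3.857) = +3.144 V.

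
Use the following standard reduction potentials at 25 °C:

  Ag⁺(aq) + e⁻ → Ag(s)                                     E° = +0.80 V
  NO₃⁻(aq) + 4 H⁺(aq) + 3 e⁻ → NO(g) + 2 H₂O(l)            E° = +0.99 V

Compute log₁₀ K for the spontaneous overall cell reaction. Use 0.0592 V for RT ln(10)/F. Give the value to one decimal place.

9.6

Cathode: NO₃⁻/NO; anode: Ag⁺/Ag. E°cell = +0.19 V, n = 3.
log K = nE°cell / 0.0592 = (3)(+0.19) / 0.0592 = 9.6.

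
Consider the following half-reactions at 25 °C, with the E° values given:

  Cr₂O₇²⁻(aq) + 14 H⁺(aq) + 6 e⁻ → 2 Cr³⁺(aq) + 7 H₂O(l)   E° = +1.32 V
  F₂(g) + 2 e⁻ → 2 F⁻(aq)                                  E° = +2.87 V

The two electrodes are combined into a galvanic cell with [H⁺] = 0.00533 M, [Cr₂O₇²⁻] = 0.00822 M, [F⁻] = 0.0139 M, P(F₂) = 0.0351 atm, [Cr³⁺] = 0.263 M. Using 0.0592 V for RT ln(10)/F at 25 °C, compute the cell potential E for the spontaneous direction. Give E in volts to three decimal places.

+1.940 V

F₂/F⁻ is the cathode (higher E°), Cr₂O₇²⁻/Cr³⁺ the anode: E°cell = +2.87 − (+1.32) = +1.55 V, n = 6.
Overall: 3 F₂(g) + 2 Cr³⁺(aq) + 7 H₂O(l) → 6 F⁻(aq) + Cr₂O₇²⁻(aq) + 14 H⁺(aq)
Q = [F⁻]^6·[Cr₂O₇²⁻]·[H⁺]^14 / (P(F₂)^3·[Cr³⁺]^2); log Q = -39.529.
E = E° − (0.0592/n) log Q = +1.55 − (0.0592/6)(-39.529) = +1.940 V.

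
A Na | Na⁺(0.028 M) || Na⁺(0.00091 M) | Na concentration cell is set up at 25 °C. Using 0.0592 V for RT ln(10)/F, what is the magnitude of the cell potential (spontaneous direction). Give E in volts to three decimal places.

+0.088 V

For a concentration cell E°cell = 0. The 0.028 M side is the cathode (reduction is favoured where [Na⁺] is higher).
With n = 1, E = −(0.0592/1) log([Na⁺]ₐₙ/[Na⁺]꜀ₐₜ) = −(0.0592/1) log(0.00091/0.028) = −(0.0592/1)(-1.488) = +0.088 V.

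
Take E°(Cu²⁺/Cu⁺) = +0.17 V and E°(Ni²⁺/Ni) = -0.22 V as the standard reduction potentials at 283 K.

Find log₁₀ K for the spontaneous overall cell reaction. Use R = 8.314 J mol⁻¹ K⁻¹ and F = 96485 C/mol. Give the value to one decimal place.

Cathode: Cu²⁺/Cu⁺; anode: Ni²⁺/Ni. E°cell = (+0.17) − (-0.22) = +0.39 V, with n = 2.
ΔG° = −nFE° = −RT ln K, so ln K = nFE°/(RT) = (2)(96485)(+0.39) / ((8.314)(283)) = 31.986.
log₁₀ K = 31.986 / ln 10 = 13.9.

13.9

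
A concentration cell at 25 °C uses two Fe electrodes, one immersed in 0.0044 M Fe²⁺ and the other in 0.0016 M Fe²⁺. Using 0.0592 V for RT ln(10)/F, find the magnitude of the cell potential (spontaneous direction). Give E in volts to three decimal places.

+0.013 V

For a concentration cell E°cell = 0. The 0.0044 M side is the cathode (reduction is favoured where [Fe²⁺] is higher).
With n = 2, E = −(0.0592/2) log([Fe²⁺]ₐₙ/[Fe²⁺]꜀ₐₜ) = −(0.0592/2) log(0.0016/0.0044) = −(0.0592/2)(-0.439) = +0.013 V.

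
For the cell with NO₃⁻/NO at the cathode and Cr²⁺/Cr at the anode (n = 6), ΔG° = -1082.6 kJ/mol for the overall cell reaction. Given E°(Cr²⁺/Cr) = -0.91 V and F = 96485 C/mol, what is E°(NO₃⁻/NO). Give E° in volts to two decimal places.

E°cell = −ΔG°/(nF) = −(-1082.6×10³)/((6)(96485)) = +1.870 V.
Since NO₃⁻/NO is the cathode and Cr²⁺/Cr the anode, E°cell = E°(NO₃⁻/NO) − E°(Cr²⁺/Cr).
So E°(NO₃⁻/NO) = E°cell + E°(Cr²⁺/Cr) = +1.870 + (-0.91) = +0.96 V.

+0.96 V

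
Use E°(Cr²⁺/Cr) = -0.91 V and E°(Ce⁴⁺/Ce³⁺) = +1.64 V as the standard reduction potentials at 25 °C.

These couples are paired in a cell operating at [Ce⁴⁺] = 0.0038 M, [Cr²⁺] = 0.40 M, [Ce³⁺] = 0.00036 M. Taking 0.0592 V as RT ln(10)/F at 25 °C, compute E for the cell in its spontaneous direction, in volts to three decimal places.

+2.622 V

Ce⁴⁺/Ce³⁺ is the cathode (higher E°), Cr²⁺/Cr the anode: E°cell = +1.64 − (-0.91) = +2.55 V, n = 2.
Overall: 2 Ce⁴⁺(aq) + Cr(s) → 2 Ce³⁺(aq) + Cr²⁺(aq)
Q = [Ce³⁺]^2·[Cr²⁺] / ([Ce⁴⁺]^2); log Q = -2.445.
E = E° − (0.0592/n) log Q = +2.55 − (0.0592/2)(-2.445) = +2.622 V.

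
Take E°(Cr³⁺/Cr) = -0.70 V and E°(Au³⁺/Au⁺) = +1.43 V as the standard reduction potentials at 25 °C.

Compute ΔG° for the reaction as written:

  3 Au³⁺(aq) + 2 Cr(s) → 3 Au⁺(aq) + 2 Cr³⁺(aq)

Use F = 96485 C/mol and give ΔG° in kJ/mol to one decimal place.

-1233.1 kJ/mol

As written, Au³⁺/Au⁺ is reduced (cathode) and Cr³⁺/Cr is oxidised (anode), so E°cell = (+1.43) − (-0.70) = +2.13 V.
Balancing electrons gives n = 6.
ΔG° = −nFE° = −(6)(96485)(+2.13) = -1,233,078 J = -1233.1 kJ/mol.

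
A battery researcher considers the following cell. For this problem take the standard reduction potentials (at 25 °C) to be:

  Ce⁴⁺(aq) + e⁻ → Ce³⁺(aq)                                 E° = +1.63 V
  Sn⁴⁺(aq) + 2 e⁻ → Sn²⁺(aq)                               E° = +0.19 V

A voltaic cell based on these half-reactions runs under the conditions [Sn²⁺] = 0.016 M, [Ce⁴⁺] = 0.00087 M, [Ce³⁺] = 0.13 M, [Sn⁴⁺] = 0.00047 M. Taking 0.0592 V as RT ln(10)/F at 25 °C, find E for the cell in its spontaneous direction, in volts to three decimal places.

+1.357 V

Ce⁴⁺/Ce³⁺ is the cathode (higher E°), Sn⁴⁺/Sn²⁺ the anode: E°cell = +1.63 − (+0.19) = +1.44 V, n = 2.
Overall: 2 Ce⁴⁺(aq) + Sn²⁺(aq) → 2 Ce³⁺(aq) + Sn⁴⁺(aq)
Q = [Ce³⁺]^2·[Sn⁴⁺] / ([Ce⁴⁺]^2·[Sn²⁺]); log Q = 2.817.
E = E° − (0.0592/n) log Q = +1.44 − (0.0592/2)(2.817) = +1.357 V.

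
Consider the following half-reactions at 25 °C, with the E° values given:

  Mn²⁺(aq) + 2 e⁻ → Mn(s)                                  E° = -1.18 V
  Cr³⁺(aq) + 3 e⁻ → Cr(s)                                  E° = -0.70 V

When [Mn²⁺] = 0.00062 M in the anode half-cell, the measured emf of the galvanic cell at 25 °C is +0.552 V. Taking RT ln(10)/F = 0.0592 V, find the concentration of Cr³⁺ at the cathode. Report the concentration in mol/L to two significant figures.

Cr³⁺/Cr is the cathode, Mn²⁺/Mn the anode: E°cell = +0.48 V, n = 6.
Overall reaction: 2 Cr³⁺(aq) + 3 Mn(s) → 2 Cr(s) + 3 Mn²⁺(aq); Q = [Mn²⁺]^3/[Cr³⁺]^2.
From E = E° − (0.0592/n) log Q: log Q = (E° − E)·n/0.0592 = (+0.48 − (+0.552))·6/0.0592 = -7.2973.
So 2·log[Cr³⁺] = 3·log(0.00062) − log Q = -9.6228 − (-7.2973) = -2.3255; log[Cr³⁺] = -2.3255 / 2 = -1.1627; [Cr³⁺] = 10^(-1.1627) ≈ 0.069 M.

0.069 M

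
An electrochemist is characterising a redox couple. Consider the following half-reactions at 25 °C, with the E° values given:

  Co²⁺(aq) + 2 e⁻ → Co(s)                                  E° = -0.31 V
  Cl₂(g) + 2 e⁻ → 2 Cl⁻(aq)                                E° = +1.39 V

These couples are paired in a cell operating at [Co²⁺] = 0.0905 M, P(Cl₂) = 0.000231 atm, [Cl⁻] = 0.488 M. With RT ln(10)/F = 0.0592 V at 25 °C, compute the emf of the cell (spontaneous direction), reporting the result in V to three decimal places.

Cl₂/Cl⁻ is the cathode (higher E°), Co²⁺/Co the anode: E°cell = +1.39 − (-0.31) = +1.70 V, n = 2.
Overall: Cl₂(g) + Co(s) → 2 Cl⁻(aq) + Co²⁺(aq)
Q = [Cl⁻]^2·[Co²⁺] / (P(Cl₂)); log Q = 1.970.
E = E° − (0.0592/n) log Q = +1.70 − (0.0592/2)(1.970) = +1.642 V.

+1.642 V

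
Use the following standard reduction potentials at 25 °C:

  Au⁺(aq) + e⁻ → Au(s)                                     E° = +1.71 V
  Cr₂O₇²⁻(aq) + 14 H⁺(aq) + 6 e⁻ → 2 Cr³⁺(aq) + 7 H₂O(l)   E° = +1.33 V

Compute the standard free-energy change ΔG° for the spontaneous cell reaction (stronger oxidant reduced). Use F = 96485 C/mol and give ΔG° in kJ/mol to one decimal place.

Au⁺/Au (E° = +1.71 V) is the cathode; Cr₂O₇²⁻/Cr³⁺ (E° = +1.33 V) is the anode, so E°cell = +0.38 V.
Balancing electrons gives n = 6 (lcm of 1 and 6).
ΔG° = −nFE° = −(6)(96485)(+0.38) = -219,986 J = -220.0 kJ/mol.

-220.0 kJ/mol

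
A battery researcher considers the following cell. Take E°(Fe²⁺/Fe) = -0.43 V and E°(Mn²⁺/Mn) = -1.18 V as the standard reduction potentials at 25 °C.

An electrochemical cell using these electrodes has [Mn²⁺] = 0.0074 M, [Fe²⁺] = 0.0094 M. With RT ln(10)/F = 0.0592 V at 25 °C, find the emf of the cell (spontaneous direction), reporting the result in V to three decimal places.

+0.753 V

Fe²⁺/Fe is the cathode (higher E°), Mn²⁺/Mn the anode: E°cell = -0.43 − (-1.18) = +0.75 V, n = 2.
Overall: Fe²⁺(aq) + Mn(s) → Fe(s) + Mn²⁺(aq)
Q = [Mn²⁺] / ([Fe²⁺]); log Q = -0.104.
E = E° − (0.0592/n) log Q = +0.75 − (0.0592/2)(-0.104) = +0.753 V.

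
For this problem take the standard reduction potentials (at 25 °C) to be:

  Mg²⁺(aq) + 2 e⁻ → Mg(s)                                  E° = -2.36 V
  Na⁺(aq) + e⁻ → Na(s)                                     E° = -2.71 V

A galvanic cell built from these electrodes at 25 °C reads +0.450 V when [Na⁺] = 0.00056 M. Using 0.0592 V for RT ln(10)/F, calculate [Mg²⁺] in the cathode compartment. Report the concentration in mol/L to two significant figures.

0.00075 M

Mg²⁺/Mg is the cathode, Na⁺/Na the anode: E°cell = +0.35 V, n = 2.
Overall reaction: Mg²⁺(aq) + 2 Na(s) → Mg(s) + 2 Na⁺(aq); Q = [Na⁺]^2/[Mg²⁺]^1.
From E = E° − (0.0592/n) log Q: log Q = (E° − E)·n/0.0592 = (+0.35 − (+0.450))·2/0.0592 = -3.3784.
So 1·log[Mg²⁺] = 2·log(0.00056) − log Q = -6.5036 − (-3.3784) = -3.1252; [Mg²⁺] = 10^(-3.1252) ≈ 0.00075 M.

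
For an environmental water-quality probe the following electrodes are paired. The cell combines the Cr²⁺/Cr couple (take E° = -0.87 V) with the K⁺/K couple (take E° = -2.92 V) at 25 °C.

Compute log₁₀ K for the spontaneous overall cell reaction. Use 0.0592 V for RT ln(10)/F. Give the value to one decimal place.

69.3

Cathode: Cr²⁺/Cr; anode: K⁺/K. E°cell = +2.05 V, n = 2.
log K = nE°cell / 0.0592 = (2)(+2.05) / 0.0592 = 69.3.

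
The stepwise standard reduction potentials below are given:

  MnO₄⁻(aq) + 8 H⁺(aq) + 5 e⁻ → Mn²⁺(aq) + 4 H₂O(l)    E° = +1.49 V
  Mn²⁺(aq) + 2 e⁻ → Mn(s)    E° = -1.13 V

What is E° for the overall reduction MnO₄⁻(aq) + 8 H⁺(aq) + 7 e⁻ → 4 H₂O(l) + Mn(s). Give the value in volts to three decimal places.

+0.741 V

Since ΔG° = −nFE° is additive over sequential reductions, n₃E°₃ = n₁E°₁ + n₂E°₂.
E°₃ = (5×+1.49 + 2×-1.13) / 7 = (+5.190) / 7 = +0.741 V.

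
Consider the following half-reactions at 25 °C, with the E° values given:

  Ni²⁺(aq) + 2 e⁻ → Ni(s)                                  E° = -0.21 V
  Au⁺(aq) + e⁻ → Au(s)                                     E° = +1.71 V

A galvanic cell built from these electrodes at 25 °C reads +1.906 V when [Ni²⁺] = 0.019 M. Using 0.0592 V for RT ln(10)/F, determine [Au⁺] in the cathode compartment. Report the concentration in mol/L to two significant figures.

0.080 M

Au⁺/Au is the cathode, Ni²⁺/Ni the anode: E°cell = +1.92 V, n = 2.
Overall reaction: 2 Au⁺(aq) + Ni(s) → 2 Au(s) + Ni²⁺(aq); Q = [Ni²⁺]^1/[Au⁺]^2.
From E = E° − (0.0592/n) log Q: log Q = (E° − E)·n/0.0592 = (+1.92 − (+1.906))·2/0.0592 = 0.4730.
So 2·log[Au⁺] = 1·log(0.019) − log Q = -1.7212 − (0.4730) = -2.1942; log[Au⁺] = -2.1942 / 2 = -1.0971; [Au⁺] = 10^(-1.0971) ≈ 0.080 M.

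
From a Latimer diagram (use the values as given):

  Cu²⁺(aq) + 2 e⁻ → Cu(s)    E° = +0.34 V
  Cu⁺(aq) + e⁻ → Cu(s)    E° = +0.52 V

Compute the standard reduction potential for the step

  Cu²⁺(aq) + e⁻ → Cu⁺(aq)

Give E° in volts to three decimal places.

+0.160 V

Sequential free energies add, so n₃E°₃ = n₁E°₁ + n₂E°₂.
With n₃ = 2, and the known step contributing 1×(+0.52) V, the unknown satisfies 1·E° = 2×(+0.34) − 1×(+0.52) = +0.160.
E° = +0.160 / 1 = +0.160 V.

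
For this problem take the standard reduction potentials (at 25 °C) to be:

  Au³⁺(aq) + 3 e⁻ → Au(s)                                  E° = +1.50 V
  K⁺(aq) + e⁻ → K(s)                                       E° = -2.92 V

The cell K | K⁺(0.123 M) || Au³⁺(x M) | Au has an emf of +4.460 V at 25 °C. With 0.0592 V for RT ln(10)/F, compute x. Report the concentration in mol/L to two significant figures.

0.20 M

Au³⁺/Au is the cathode, K⁺/K the anode: E°cell = +4.42 V, n = 3.
Overall reaction: Au³⁺(aq) + 3 K(s) → Au(s) + 3 K⁺(aq); Q = [K⁺]^3/[Au³⁺]^1.
From E = E° − (0.0592/n) log Q: log Q = (E° − E)·n/0.0592 = (+4.42 − (+4.460))·3/0.0592 = -2.0270.
So 1·log[Au³⁺] = 3·log(0.123) − log Q = -2.7303 − (-2.0270) = -0.7033; [Au³⁺] = 10^(-0.7033) ≈ 0.20 M.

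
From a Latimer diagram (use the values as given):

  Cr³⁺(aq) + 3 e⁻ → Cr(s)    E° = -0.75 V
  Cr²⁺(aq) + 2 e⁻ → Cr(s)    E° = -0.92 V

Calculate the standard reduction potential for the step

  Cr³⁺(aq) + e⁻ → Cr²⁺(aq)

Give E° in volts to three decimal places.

-0.410 V

Sequential free energies add, so n₃E°₃ = n₁E°₁ + n₂E°₂.
With n₃ = 3, and the known step contributing 2×(-0.92) V, the unknown satisfies 1·E° = 3×(-0.75) − 2×(-0.92) = -0.410.
E° = -0.410 / 1 = -0.410 V.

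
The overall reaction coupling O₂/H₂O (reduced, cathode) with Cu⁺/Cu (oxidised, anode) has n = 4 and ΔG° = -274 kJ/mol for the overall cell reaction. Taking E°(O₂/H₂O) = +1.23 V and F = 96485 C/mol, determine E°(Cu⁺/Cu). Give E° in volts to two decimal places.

E°cell = −ΔG°/(nF) = −(-274×10³)/((4)(96485)) = +0.710 V.
Since O₂/H₂O is the cathode and Cu⁺/Cu the anode, E°cell = E°(O₂/H₂O) − E°(Cu⁺/Cu).
So E°(Cu⁺/Cu) = E°(O₂/H₂O) − E°cell = (+1.23) − (+0.710) = +0.52 V.

+0.52 V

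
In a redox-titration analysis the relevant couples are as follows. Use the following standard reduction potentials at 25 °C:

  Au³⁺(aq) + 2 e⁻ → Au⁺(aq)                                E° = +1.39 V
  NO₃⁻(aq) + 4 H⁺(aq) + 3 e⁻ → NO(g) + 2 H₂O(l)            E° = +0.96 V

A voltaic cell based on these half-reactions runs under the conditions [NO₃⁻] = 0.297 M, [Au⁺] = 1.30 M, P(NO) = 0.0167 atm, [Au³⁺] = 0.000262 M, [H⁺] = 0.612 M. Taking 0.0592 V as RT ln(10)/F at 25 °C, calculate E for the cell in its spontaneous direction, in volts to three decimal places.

Au³⁺/Au⁺ is the cathode (higher E°), NO₃⁻/NO the anode: E°cell = +1.39 − (+0.96) = +0.43 V, n = 6.
Overall: 3 Au³⁺(aq) + 2 NO(g) + 4 H₂O(l) → 3 Au⁺(aq) + 2 NO₃⁻(aq) + 8 H⁺(aq)
Q = [Au⁺]^3·[NO₃⁻]^2·[H⁺]^8 / ([Au³⁺]^3·P(NO)^2); log Q = 11.881.
E = E° − (0.0592/n) log Q = +0.43 − (0.0592/6)(11.881) = +0.313 V.

+0.313 V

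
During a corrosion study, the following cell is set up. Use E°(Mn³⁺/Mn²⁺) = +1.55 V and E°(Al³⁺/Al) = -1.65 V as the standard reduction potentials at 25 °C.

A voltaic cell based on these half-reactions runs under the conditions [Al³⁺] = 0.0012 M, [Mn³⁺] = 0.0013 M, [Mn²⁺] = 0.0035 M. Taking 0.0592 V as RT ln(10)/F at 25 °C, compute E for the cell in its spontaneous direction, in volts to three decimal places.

+3.232 V

Mn³⁺/Mn²⁺ is the cathode (higher E°), Al³⁺/Al the anode: E°cell = +1.55 − (-1.65) = +3.20 V, n = 3.
Overall: 3 Mn³⁺(aq) + Al(s) → 3 Mn²⁺(aq) + Al³⁺(aq)
Q = [Mn²⁺]^3·[Al³⁺] / ([Mn³⁺]^3); log Q = -1.630.
E = E° − (0.0592/n) log Q = +3.20 − (0.0592/3)(-1.630) = +3.232 V.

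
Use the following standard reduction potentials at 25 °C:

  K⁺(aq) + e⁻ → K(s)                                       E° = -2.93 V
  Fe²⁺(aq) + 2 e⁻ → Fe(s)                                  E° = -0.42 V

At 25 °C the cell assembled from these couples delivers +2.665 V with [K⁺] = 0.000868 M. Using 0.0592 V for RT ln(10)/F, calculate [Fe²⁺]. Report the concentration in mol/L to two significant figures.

0.13 M

Fe²⁺/Fe is the cathode, K⁺/K the anode: E°cell = +2.51 V, n = 2.
Overall reaction: Fe²⁺(aq) + 2 K(s) → Fe(s) + 2 K⁺(aq); Q = [K⁺]^2/[Fe²⁺]^1.
From E = E° − (0.0592/n) log Q: log Q = (E° − E)·n/0.0592 = (+2.51 − (+2.665))·2/0.0592 = -5.2365.
So 1·log[Fe²⁺] = 2·log(0.000868) − log Q = -6.1230 − (-5.2365) = -0.8865; [Fe²⁺] = 10^(-0.8865) ≈ 0.13 M.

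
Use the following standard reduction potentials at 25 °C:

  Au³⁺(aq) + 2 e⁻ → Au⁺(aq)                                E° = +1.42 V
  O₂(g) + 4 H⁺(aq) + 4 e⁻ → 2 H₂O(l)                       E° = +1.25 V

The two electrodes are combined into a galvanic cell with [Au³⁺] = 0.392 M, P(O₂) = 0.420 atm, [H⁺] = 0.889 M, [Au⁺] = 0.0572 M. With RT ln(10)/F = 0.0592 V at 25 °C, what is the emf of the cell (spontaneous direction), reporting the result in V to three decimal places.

Au³⁺/Au⁺ is the cathode (higher E°), O₂/H₂O the anode: E°cell = +1.42 − (+1.25) = +0.17 V, n = 4.
Overall: 2 Au³⁺(aq) + 2 H₂O(l) → 2 Au⁺(aq) + O₂(g) + 4 H⁺(aq)
Q = [Au⁺]^2·P(O₂)·[H⁺]^4 / ([Au³⁺]^2); log Q = -2.253.
E = E° − (0.0592/n) log Q = +0.17 − (0.0592/4)(-2.253) = +0.203 V.

+0.203 V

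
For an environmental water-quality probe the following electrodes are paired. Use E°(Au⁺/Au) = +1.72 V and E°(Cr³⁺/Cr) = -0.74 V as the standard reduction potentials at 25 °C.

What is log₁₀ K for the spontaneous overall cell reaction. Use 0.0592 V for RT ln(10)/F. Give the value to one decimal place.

Cathode: Au⁺/Au; anode: Cr³⁺/Cr. E°cell = +2.46 V, n = 3.
log K = nE°cell / 0.0592 = (3)(+2.46) / 0.0592 = 124.7.

124.7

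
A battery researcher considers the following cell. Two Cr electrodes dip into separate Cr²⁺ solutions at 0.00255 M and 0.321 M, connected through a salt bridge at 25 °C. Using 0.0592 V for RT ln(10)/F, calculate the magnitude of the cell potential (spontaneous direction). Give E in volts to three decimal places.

+0.062 V

For a concentration cell E°cell = 0. The 0.321 M side is the cathode (reduction is favoured where [Cr²⁺] is higher).
With n = 2, E = −(0.0592/2) log([Cr²⁺]ₐₙ/[Cr²⁺]꜀ₐₜ) = −(0.0592/2) log(0.00255/0.321) = −(0.0592/2)(-2.100) = +0.062 V.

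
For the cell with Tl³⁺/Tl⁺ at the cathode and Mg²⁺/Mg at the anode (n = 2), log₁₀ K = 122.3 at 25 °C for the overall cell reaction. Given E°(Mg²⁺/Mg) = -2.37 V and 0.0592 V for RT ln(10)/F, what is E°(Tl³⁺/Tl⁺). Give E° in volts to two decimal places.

E°cell = (0.0592/n)·log K = (0.0592/2)(122.3) = +3.620 V.
Since Tl³⁺/Tl⁺ is the cathode and Mg²⁺/Mg the anode, E°cell = E°(Tl³⁺/Tl⁺) − E°(Mg²⁺/Mg).
So E°(Tl³⁺/Tl⁺) = E°cell + E°(Mg²⁺/Mg) = +3.620 + (-2.37) = +1.25 V.

+1.25 V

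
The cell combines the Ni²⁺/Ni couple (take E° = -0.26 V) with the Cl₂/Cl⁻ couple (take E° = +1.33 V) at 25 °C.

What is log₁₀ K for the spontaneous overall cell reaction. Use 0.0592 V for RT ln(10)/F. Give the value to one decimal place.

Cathode: Cl₂/Cl⁻; anode: Ni²⁺/Ni. E°cell = +1.59 V, n = 2.
log K = nE°cell / 0.0592 = (2)(+1.59) / 0.0592 = 53.7.

53.7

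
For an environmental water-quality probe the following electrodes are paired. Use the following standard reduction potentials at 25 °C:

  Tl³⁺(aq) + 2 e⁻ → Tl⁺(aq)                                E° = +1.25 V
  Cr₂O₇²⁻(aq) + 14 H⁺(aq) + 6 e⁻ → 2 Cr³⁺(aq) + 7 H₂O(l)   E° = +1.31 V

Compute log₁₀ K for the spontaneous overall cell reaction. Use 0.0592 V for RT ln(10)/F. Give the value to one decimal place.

6.1

Cathode: Cr₂O₇²⁻/Cr³⁺; anode: Tl³⁺/Tl⁺. E°cell = +0.06 V, n = 6.
log K = nE°cell / 0.0592 = (6)(+0.06) / 0.0592 = 6.1.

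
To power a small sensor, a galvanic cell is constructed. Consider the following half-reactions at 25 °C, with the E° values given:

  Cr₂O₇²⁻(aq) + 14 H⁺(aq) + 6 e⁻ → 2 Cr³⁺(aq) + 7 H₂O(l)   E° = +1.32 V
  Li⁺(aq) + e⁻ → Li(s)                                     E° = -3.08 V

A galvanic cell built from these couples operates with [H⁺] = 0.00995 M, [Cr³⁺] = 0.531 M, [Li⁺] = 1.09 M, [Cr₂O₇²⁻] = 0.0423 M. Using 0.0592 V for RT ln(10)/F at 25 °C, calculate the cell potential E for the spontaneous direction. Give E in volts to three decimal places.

Cr₂O₇²⁻/Cr³⁺ is the cathode (higher E°), Li⁺/Li the anode: E°cell = +1.32 − (-3.08) = +4.40 V, n = 6.
Overall: Cr₂O₇²⁻(aq) + 14 H⁺(aq) + 6 Li(s) → 2 Cr³⁺(aq) + 7 H₂O(l) + 6 Li⁺(aq)
Q = [Cr³⁺]^2·[Li⁺]^6 / ([Cr₂O₇²⁻]·[H⁺]^14); log Q = 29.079.
E = E° − (0.0592/n) log Q = +4.40 − (0.0592/6)(29.079) = +4.113 V.

+4.113 V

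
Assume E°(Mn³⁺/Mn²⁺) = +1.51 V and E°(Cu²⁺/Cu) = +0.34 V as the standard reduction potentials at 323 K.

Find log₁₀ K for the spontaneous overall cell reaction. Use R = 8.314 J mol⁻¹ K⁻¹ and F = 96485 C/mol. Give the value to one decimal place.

Cathode: Mn³⁺/Mn²⁺; anode: Cu²⁺/Cu. E°cell = (+1.51) − (+0.34) = +1.17 V, with n = 2.
ΔG° = −nFE° = −RT ln K, so ln K = nFE°/(RT) = (2)(96485)(+1.17) / ((8.314)(323)) = 84.074.
log₁₀ K = 84.074 / ln 10 = 36.5.

36.5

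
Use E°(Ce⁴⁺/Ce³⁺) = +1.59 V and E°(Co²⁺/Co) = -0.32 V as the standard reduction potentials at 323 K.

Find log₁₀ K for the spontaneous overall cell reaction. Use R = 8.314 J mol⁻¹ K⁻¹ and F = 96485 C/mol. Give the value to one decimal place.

Cathode: Ce⁴⁺/Ce³⁺; anode: Co²⁺/Co. E°cell = (+1.59) − (-0.32) = +1.91 V, with n = 2.
ΔG° = −nFE° = −RT ln K, so ln K = nFE°/(RT) = (2)(96485)(+1.91) / ((8.314)(323)) = 137.249.
log₁₀ K = 137.249 / ln 10 = 59.6.

59.6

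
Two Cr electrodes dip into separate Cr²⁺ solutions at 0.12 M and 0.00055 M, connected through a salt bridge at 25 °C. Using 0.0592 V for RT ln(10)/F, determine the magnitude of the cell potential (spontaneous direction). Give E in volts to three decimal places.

For a concentration cell E°cell = 0. The 0.12 M side is the cathode (reduction is favoured where [Cr²⁺] is higher).
With n = 2, E = −(0.0592/2) log([Cr²⁺]ₐₙ/[Cr²⁺]꜀ₐₜ) = −(0.0592/2) log(0.00055/0.12) = −(0.0592/2)(-2.339) = +0.069 V.

+0.069 V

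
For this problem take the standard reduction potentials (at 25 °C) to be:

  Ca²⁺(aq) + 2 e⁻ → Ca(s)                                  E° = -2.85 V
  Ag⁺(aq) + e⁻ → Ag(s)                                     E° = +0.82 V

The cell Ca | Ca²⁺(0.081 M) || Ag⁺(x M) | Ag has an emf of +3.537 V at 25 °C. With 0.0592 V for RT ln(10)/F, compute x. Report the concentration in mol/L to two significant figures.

0.0016 M

Ag⁺/Ag is the cathode, Ca²⁺/Ca the anode: E°cell = +3.67 V, n = 2.
Overall reaction: 2 Ag⁺(aq) + Ca(s) → 2 Ag(s) + Ca²⁺(aq); Q = [Ca²⁺]^1/[Ag⁺]^2.
From E = E° − (0.0592/n) log Q: log Q = (E° − E)·n/0.0592 = (+3.67 − (+3.537))·2/0.0592 = 4.4932.
So 2·log[Ag⁺] = 1·log(0.081) − log Q = -1.0915 − (4.4932) = -5.5847; log[Ag⁺] = -5.5847 / 2 = -2.7923; [Ag⁺] = 10^(-2.7923) ≈ 0.0016 M.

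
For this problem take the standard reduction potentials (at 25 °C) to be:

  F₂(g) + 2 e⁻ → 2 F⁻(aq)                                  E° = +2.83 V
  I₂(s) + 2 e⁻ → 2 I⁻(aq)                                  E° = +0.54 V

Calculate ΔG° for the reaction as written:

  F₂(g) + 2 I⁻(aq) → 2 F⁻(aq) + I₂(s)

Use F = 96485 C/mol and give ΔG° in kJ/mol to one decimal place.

-441.9 kJ/mol

As written, F₂/F⁻ is reduced (cathode) and I₂/I⁻ is oxidised (anode), so E°cell = (+2.83) − (+0.54) = +2.29 V.
Balancing electrons gives n = 2.
ΔG° = −nFE° = −(2)(96485)(+2.29) = -441,901 J = -441.9 kJ/mol.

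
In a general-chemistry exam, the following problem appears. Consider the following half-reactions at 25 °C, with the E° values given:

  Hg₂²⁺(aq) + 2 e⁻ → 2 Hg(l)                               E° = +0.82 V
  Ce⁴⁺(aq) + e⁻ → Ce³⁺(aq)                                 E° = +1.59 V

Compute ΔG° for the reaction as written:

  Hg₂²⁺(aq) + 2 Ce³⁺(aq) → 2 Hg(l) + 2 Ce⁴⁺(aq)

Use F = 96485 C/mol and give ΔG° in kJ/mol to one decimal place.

+148.6 kJ/mol

As written, Hg₂²⁺/Hg is reduced (cathode) and Ce⁴⁺/Ce³⁺ is oxidised (anode), so E°cell = (+0.82) − (+1.59) = -0.77 V.
Balancing electrons gives n = 2.
ΔG° = −nFE° = −(2)(96485)(-0.77) = 148,587 J = +148.6 kJ/mol.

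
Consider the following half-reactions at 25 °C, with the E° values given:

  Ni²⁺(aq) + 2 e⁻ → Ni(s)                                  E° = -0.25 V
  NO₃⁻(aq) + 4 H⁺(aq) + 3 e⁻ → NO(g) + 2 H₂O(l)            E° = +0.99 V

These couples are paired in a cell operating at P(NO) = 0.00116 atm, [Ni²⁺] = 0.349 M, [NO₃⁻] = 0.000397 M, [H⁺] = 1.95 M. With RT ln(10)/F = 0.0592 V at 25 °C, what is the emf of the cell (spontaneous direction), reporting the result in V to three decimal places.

NO₃⁻/NO is the cathode (higher E°), Ni²⁺/Ni the anode: E°cell = +0.99 − (-0.25) = +1.24 V, n = 6.
Overall: 2 NO₃⁻(aq) + 8 H⁺(aq) + 3 Ni(s) → 2 NO(g) + 4 H₂O(l) + 3 Ni²⁺(aq)
Q = P(NO)^2·[Ni²⁺]^3 / ([NO₃⁻]^2·[H⁺]^8); log Q = -2.760.
E = E° − (0.0592/n) log Q = +1.24 − (0.0592/6)(-2.760) = +1.267 V.

+1.267 V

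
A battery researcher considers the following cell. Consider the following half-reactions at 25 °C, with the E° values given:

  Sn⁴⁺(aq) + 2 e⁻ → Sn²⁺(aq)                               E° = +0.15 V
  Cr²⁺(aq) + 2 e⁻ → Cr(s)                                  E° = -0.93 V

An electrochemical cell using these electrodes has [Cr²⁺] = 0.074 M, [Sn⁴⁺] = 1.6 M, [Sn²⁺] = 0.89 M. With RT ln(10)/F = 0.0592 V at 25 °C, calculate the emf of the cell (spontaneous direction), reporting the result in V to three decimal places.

Sn⁴⁺/Sn²⁺ is the cathode (higher E°), Cr²⁺/Cr the anode: E°cell = +0.15 − (-0.93) = +1.08 V, n = 2.
Overall: Sn⁴⁺(aq) + Cr(s) → Sn²⁺(aq) + Cr²⁺(aq)
Q = [Sn²⁺]·[Cr²⁺] / ([Sn⁴⁺]); log Q = -1.385.
E = E° − (0.0592/n) log Q = +1.08 − (0.0592/2)(-1.385) = +1.121 V.

+1.121 V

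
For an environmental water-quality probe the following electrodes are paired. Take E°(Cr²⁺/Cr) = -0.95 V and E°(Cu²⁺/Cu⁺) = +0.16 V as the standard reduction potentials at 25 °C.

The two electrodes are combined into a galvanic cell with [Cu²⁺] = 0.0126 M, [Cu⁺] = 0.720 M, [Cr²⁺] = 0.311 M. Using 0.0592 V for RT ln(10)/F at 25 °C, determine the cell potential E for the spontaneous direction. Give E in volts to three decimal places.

Cu²⁺/Cu⁺ is the cathode (higher E°), Cr²⁺/Cr the anode: E°cell = +0.16 − (-0.95) = +1.11 V, n = 2.
Overall: 2 Cu²⁺(aq) + Cr(s) → 2 Cu⁺(aq) + Cr²⁺(aq)
Q = [Cu⁺]^2·[Cr²⁺] / ([Cu²⁺]^2); log Q = 3.007.
E = E° − (0.0592/n) log Q = +1.11 − (0.0592/2)(3.007) = +1.021 V.

+1.021 V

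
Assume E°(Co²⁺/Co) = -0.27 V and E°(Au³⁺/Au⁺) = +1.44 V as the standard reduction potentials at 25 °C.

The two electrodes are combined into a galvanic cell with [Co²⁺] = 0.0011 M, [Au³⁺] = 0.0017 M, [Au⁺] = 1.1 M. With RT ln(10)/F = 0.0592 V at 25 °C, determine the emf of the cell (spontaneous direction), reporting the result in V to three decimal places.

+1.714 V

Au³⁺/Au⁺ is the cathode (higher E°), Co²⁺/Co the anode: E°cell = +1.44 − (-0.27) = +1.71 V, n = 2.
Overall: Au³⁺(aq) + Co(s) → Au⁺(aq) + Co²⁺(aq)
Q = [Au⁺]·[Co²⁺] / ([Au³⁺]); log Q = -0.148.
E = E° − (0.0592/n) log Q = +1.71 − (0.0592/2)(-0.148) = +1.714 V.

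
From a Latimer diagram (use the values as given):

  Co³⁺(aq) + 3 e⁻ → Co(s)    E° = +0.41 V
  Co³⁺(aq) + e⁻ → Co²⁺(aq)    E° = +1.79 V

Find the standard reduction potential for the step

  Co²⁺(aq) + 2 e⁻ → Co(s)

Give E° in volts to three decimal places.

-0.280 V

Sequential free energies add, so n₃E°₃ = n₁E°₁ + n₂E°₂.
With n₃ = 3, and the known step contributing 1×(+1.79) V, the unknown satisfies 2·E° = 3×(+0.41) − 1×(+1.79) = -0.560.
E° = -0.560 / 2 = -0.280 V.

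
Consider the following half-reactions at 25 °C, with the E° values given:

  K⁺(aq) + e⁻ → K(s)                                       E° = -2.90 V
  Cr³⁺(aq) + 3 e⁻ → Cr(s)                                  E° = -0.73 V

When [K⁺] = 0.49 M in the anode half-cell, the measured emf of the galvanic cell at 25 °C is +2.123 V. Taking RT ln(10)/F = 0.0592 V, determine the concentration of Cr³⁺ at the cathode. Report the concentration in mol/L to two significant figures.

Cr³⁺/Cr is the cathode, K⁺/K the anode: E°cell = +2.17 V, n = 3.
Overall reaction: Cr³⁺(aq) + 3 K(s) → Cr(s) + 3 K⁺(aq); Q = [K⁺]^3/[Cr³⁺]^1.
From E = E° − (0.0592/n) log Q: log Q = (E° − E)·n/0.0592 = (+2.17 − (+2.123))·3/0.0592 = 2.3818.
So 1·log[Cr³⁺] = 3·log(0.49) − log Q = -0.9294 − (2.3818) = -3.3112; [Cr³⁺] = 10^(-3.3112) ≈ 0.00049 M.

0.00049 M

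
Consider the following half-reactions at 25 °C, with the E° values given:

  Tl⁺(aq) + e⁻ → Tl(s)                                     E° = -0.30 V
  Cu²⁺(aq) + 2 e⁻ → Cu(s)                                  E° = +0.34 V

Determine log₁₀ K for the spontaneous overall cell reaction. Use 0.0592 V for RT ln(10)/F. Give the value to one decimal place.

21.6

Cathode: Cu²⁺/Cu; anode: Tl⁺/Tl. E°cell = +0.64 V, n = 2.
log K = nE°cell / 0.0592 = (2)(+0.64) / 0.0592 = 21.6.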